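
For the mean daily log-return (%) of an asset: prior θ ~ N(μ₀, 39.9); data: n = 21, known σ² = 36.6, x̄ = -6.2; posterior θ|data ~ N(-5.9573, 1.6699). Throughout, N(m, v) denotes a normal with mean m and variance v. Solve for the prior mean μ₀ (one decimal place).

The posterior mean is a precision-weighted average: μ_n = (τ₀μ₀ + τ_data·x̄)/(τ₀+τ_data), with τ₀=1/σ₀² and τ_data=n/σ².
Here τ₀ = 1/39.9 = 0.025063 and τ_data = 21/36.6 = 0.573770, so τ_n = 0.598833.
Rearranging for μ₀: μ₀ = (μ_n·τ_n − τ_data·x̄)/τ₀ = (-5.9573·0.598833 − 0.573770·-6.2) / 0.025063 = -0.010054/0.025063 ≈ -0.4.

μ₀ = -0.4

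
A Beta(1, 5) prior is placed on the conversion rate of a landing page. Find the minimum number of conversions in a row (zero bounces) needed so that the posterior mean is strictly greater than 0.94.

k = 78

After k conversions and 0 bounces the posterior is Beta(1+k, 5), with mean (1+k)/(1+5+k).
Set (1+k)/(6+k) > 0.94 and solve: k > (0.94·6 − 1)/(1 − 0.94) = 77.333.
The smallest integer exceeding 77.333 is 78, and checking k=78: (79)/(84) = 0.9405 > 0.94.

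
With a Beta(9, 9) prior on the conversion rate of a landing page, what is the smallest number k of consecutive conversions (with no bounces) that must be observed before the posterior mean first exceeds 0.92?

k = 95

After k conversions and 0 bounces the posterior is Beta(9+k, 9), with mean (9+k)/(9+9+k).
Set (9+k)/(18+k) > 0.92 and solve: k > (0.92·18 − 9)/(1 − 0.92) = 94.500.
The smallest integer exceeding 94.500 is 95, and checking k=95: (104)/(113) = 0.9204 > 0.92.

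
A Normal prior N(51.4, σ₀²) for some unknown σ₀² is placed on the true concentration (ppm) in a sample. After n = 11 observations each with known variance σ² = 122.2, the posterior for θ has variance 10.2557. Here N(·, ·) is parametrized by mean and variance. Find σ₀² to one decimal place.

Posterior precision equals prior precision plus data precision: 1/σ_n² = 1/σ₀² + n/σ².
So 1/σ₀² = 1/10.2557 − 11/122.2 = 0.097507 − 0.090016 = 0.007491.
Hence σ₀² = 1/0.007491 ≈ 133.5.

σ₀² = 133.5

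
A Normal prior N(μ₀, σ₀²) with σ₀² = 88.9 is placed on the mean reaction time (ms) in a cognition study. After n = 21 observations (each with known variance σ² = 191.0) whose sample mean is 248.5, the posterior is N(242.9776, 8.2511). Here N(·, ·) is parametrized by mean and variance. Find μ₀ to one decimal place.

With known observation variance, the Normal–Normal posterior has precision τ_n = τ₀ + n/σ² and mean μ_n = (τ₀μ₀ + (n/σ²)x̄)/τ_n.
Here τ₀ = 1/88.9 = 0.011249 and τ_data = 21/191.0 = 0.109948, so τ_n = 0.121197.
Rearranging for μ₀: μ₀ = (μ_n·τ_n − τ_data·x̄)/τ₀ = (242.9776·0.121197 − 0.109948·248.5) / 0.011249 = 2.126078/0.011249 ≈ 189.0.

μ₀ = 189.0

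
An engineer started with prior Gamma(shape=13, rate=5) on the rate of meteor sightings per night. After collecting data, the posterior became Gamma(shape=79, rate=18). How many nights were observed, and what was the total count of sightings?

Gamma–Poisson conjugacy: posterior shape = α + Σxᵢ, posterior rate = β + n.
Matching: Σxᵢ = 79 − 13 = 66 and n = 18 − 5 = 13.

n = 13 nights with total 66 sightings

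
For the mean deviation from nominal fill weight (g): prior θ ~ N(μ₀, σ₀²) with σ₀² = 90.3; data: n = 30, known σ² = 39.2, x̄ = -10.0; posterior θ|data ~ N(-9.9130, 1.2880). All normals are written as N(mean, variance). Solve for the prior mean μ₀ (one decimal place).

μ₀ = -3.9

The posterior mean is a precision-weighted average: μ_n = (τ₀μ₀ + τ_data·x̄)/(τ₀+τ_data), with τ₀=1/σ₀² and τ_data=n/σ².
Here τ₀ = 1/90.3 = 0.011074 and τ_data = 30/39.2 = 0.765306, so τ_n = 0.776380.
Rearranging for μ₀: μ₀ = (μ_n·τ_n − τ_data·x̄)/τ₀ = (-9.9130·0.776380 − 0.765306·-10.0) / 0.011074 = -0.043195/0.011074 ≈ -3.9.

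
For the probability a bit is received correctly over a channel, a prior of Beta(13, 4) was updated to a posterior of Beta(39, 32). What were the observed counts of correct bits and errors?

26 correct bits and 28 errors

Under Beta–binomial conjugacy the posterior parameters are (α+s, β+f).
So s = 39 − 13 = 26 and f = 32 − 4 = 28.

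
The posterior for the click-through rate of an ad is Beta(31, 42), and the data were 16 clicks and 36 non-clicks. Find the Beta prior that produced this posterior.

Beta is conjugate to the binomial likelihood: posterior = Beta(a+s, b+f).
So a = 31 − 16 = 15 and b = 42 − 36 = 6.

Beta(15, 6)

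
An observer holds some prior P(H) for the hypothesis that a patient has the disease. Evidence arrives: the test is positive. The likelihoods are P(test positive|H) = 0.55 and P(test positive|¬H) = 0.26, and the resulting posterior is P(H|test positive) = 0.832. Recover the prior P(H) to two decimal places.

Bayes' rule in odds form gives O(H|E) = O(H)·[P(E|H)/P(E|¬H)], hence O(H) = O(H|E)/LR.
Posterior odds = 0.832/(1−0.832) = 4.9524. LR = 0.55/0.26 = 2.1154.
Prior odds = 4.9524/2.1154 = 2.3411, so P(H) = 2.3411/(1+2.3411) ≈ 0.70.

P(H) = 0.70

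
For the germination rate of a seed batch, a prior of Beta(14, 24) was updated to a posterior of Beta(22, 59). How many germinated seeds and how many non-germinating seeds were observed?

Under Beta–binomial conjugacy the posterior parameters are (α+s, β+f).
So s = 22 − 14 = 8 and f = 59 − 24 = 35.

8 germinated seeds and 35 non-germinating seeds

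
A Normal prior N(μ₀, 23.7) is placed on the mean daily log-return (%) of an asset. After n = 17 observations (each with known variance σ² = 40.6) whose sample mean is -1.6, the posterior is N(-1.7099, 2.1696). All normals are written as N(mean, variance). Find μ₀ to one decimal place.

The posterior mean is a precision-weighted average: μ_n = (τ₀μ₀ + τ_data·x̄)/(τ₀+τ_data), with τ₀=1/σ₀² and τ_data=n/σ².
Here τ₀ = 1/23.7 = 0.042194 and τ_data = 17/40.6 = 0.418719, so τ_n = 0.460913.
Rearranging for μ₀: μ₀ = (μ_n·τ_n − τ_data·x̄)/τ₀ = (-1.7099·0.460913 − 0.418719·-1.6) / 0.042194 = -0.118165/0.042194 ≈ -2.8.

μ₀ = -2.8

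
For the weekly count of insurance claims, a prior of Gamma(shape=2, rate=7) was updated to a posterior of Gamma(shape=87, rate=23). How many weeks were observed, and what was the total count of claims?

n = 16 weeks with total 85 claims

A Gamma(α, β) prior (rate parametrization) on a Poisson rate with n observations summing to S gives posterior Gamma(α+S, β+n).
Matching: Σxᵢ = 87 − 2 = 85 and n = 23 − 7 = 16.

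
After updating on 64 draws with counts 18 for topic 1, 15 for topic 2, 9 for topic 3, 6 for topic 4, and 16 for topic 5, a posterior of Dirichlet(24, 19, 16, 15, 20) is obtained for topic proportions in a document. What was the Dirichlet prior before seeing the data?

Dirichlet(6, 4, 7, 9, 4)

For a Dirichlet(α) prior with multinomial counts c, the posterior is Dirichlet(α + c) componentwise.
Subtract each count from the matching posterior parameter: 24−18=6, 19−15=4, 16−9=7, 15−6=9, 20−16=4.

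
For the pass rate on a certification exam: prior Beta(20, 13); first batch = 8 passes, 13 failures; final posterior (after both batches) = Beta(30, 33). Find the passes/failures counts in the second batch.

2 passes and 7 failures

Sequential conjugate updates are equivalent to a single update on the pooled data, so total successes = posterior α − prior α and total failures = posterior β − prior β.
Total across both batches: 30−20=10 passes, 33−13=20 failures.
Subtract the first batch: 10−8=2 passes and 20−13=7 failures.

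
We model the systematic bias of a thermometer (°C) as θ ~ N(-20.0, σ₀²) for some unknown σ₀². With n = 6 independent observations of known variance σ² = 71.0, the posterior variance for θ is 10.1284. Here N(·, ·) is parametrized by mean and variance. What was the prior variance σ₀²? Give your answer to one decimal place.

σ₀² = 70.3

Posterior precision equals prior precision plus data precision: 1/σ_n² = 1/σ₀² + n/σ².
So 1/σ₀² = 1/10.1284 − 6/71.0 = 0.098732 − 0.084507 = 0.014225.
Hence σ₀² = 1/0.014225 ≈ 70.3.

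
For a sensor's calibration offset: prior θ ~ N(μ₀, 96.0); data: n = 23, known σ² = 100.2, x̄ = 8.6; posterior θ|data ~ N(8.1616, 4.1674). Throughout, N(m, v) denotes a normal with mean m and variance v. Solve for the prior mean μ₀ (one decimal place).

μ₀ = -1.5

With known observation variance, the Normal–Normal posterior has precision τ_n = τ₀ + n/σ² and mean μ_n = (τ₀μ₀ + (n/σ²)x̄)/τ_n.
Here τ₀ = 1/96.0 = 0.010417 and τ_data = 23/100.2 = 0.229541, so τ_n = 0.239958.
Rearranging for μ₀: μ₀ = (μ_n·τ_n − τ_data·x̄)/τ₀ = (8.1616·0.239958 − 0.229541·8.6) / 0.010417 = -0.015611/0.010417 ≈ -1.5.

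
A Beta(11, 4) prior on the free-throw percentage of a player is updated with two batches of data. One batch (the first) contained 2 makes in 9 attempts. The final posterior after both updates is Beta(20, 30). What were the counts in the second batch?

Because Beta–binomial updating is additive in the counts, the combined data contributed (α_post−α_prior, β_post−β_prior) successes and failures.
Total across both batches: 20−11=9 makes, 30−4=26 misses.
Subtract the first batch: 9−2=7 makes and 26−7=19 misses.

7 makes and 19 misses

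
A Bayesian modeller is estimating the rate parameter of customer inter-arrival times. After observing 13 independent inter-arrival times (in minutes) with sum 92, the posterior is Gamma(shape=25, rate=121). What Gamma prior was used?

For an exponential likelihood with a Gamma(α, β) prior on the rate, n observations with total T give posterior Gamma(α+n, β+T).
So α = 25 − 13 = 12 and β = 121 − 92 = 29.

Gamma(shape=12, rate=29)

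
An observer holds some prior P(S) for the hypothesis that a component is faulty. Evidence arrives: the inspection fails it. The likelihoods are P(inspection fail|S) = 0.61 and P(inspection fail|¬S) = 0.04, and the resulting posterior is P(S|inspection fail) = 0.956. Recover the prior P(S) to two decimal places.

Bayes' rule in odds form gives O(S|E) = O(S)·[P(E|S)/P(E|¬S)], hence O(S) = O(S|E)/LR.
Posterior odds = 0.956/(1−0.956) = 21.7273. LR = 0.61/0.04 = 15.2500.
Prior odds = 21.7273/15.2500 = 1.4247, so P(S) = 1.4247/(1+1.4247) ≈ 0.59.

P(S) = 0.59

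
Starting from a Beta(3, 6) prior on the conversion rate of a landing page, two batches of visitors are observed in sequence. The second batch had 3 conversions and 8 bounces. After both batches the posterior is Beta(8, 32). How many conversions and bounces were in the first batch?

Because Beta–binomial updating is additive in the counts, the combined data contributed (α_post−α_prior, β_post−β_prior) successes and failures.
Total across both batches: 8−3=5 conversions, 32−6=26 bounces.
Subtract the second batch: 5−3=2 conversions and 26−8=18 bounces.

2 conversions and 18 bounces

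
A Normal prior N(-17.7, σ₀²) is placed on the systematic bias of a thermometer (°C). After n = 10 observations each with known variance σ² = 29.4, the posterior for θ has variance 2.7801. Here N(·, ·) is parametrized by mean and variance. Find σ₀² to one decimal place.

σ₀² = 51.1

Posterior precision equals prior precision plus data precision: 1/σ_n² = 1/σ₀² + n/σ².
So 1/σ₀² = 1/2.7801 − 10/29.4 = 0.359699 − 0.340136 = 0.019563.
Hence σ₀² = 1/0.019563 ≈ 51.1.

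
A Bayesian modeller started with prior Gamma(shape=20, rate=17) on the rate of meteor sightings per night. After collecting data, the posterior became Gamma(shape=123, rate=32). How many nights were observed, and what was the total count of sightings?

n = 15 nights with total 103 sightings

A Gamma(α, β) prior (rate parametrization) on a Poisson rate with n observations summing to S gives posterior Gamma(α+S, β+n).
Matching: Σxᵢ = 123 − 20 = 103 and n = 32 − 17 = 15.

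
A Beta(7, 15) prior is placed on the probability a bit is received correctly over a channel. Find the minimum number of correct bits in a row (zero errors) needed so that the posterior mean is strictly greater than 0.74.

k = 36

After k correct bits and 0 errors the posterior is Beta(7+k, 15), with mean (7+k)/(7+15+k).
Set (7+k)/(22+k) > 0.74 and solve: k > (0.74·22 − 7)/(1 − 0.74) = 35.692.
The smallest integer exceeding 35.692 is 36, and checking k=36: (43)/(58) = 0.7414 > 0.74.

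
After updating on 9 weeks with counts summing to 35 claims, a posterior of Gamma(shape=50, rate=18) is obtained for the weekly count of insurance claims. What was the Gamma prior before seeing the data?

Gamma(shape=15, rate=9)

A Gamma(α, β) prior (rate parametrization) on a Poisson rate with n observations summing to S gives posterior Gamma(α+S, β+n).
So α = 50 − 35 = 15 and β = 18 − 9 = 9.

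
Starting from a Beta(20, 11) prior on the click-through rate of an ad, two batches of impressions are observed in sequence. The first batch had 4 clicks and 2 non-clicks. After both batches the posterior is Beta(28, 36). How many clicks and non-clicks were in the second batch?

Sequential conjugate updates are equivalent to a single update on the pooled data, so total successes = posterior α − prior α and total failures = posterior β − prior β.
Total across both batches: 28−20=8 clicks, 36−11=25 non-clicks.
Subtract the first batch: 8−4=4 clicks and 25−2=23 non-clicks.

4 clicks and 23 non-clicks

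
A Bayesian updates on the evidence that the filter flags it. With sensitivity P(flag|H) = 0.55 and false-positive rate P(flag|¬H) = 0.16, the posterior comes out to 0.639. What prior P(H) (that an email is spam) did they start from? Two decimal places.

P(H) = 0.34

In odds form, posterior odds = prior odds × likelihood ratio, so prior odds = posterior odds ÷ LR.
Posterior odds = 0.639/(1−0.639) = 1.7701. LR = 0.55/0.16 = 3.4375.
Prior odds = 1.7701/3.4375 = 0.5149, so P(H) = 0.5149/(1+0.5149) ≈ 0.34.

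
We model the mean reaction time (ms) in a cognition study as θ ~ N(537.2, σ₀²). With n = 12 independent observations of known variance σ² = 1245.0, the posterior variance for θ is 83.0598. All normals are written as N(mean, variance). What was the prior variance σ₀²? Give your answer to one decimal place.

σ₀² = 416.5

Posterior precision equals prior precision plus data precision: 1/σ_n² = 1/σ₀² + n/σ².
So 1/σ₀² = 1/83.0598 − 12/1245.0 = 0.012040 − 0.009639 = 0.002401.
Hence σ₀² = 1/0.002401 ≈ 416.5.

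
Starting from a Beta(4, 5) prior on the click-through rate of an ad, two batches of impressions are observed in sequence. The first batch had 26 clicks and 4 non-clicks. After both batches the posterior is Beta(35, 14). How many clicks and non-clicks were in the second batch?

Because Beta–binomial updating is additive in the counts, the combined data contributed (α_post−α_prior, β_post−β_prior) successes and failures.
Total across both batches: 35−4=31 clicks, 14−5=9 non-clicks.
Subtract the first batch: 31−26=5 clicks and 9−4=5 non-clicks.

5 clicks and 5 non-clicks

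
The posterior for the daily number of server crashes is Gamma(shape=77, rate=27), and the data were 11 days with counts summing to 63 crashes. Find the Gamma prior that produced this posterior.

A Gamma(α, β) prior (rate parametrization) on a Poisson rate with n observations summing to S gives posterior Gamma(α+S, β+n).
So α = 77 − 63 = 14 and β = 27 − 11 = 16.

Gamma(shape=14, rate=16)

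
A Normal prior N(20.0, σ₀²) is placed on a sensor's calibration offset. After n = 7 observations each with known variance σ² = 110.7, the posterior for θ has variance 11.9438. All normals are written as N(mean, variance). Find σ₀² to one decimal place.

σ₀² = 48.8

For the Normal–Normal model with known σ², precisions add: τ_n = τ₀ + n/σ².
So 1/σ₀² = 1/11.9438 − 7/110.7 = 0.083725 − 0.063234 = 0.020491.
Hence σ₀² = 1/0.020491 ≈ 48.8.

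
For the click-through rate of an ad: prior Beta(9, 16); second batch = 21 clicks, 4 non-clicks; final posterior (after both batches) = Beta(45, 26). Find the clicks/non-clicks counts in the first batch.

Sequential conjugate updates are equivalent to a single update on the pooled data, so total successes = posterior α − prior α and total failures = posterior β − prior β.
Total across both batches: 45−9=36 clicks, 26−16=10 non-clicks.
Subtract the second batch: 36−21=15 clicks and 10−4=6 non-clicks.

15 clicks and 6 non-clicks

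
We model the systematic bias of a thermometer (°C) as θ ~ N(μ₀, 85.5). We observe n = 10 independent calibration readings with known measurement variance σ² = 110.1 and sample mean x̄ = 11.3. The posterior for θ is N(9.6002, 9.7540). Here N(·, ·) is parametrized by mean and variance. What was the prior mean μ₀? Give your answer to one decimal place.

μ₀ = -3.6

With known observation variance, the Normal–Normal posterior has precision τ_n = τ₀ + n/σ² and mean μ_n = (τ₀μ₀ + (n/σ²)x̄)/τ_n.
Here τ₀ = 1/85.5 = 0.011696 and τ_data = 10/110.1 = 0.090827, so τ_n = 0.102523.
Rearranging for μ₀: μ₀ = (μ_n·τ_n − τ_data·x̄)/τ₀ = (9.6002·0.102523 − 0.090827·11.3) / 0.011696 = -0.042104/0.011696 ≈ -3.6.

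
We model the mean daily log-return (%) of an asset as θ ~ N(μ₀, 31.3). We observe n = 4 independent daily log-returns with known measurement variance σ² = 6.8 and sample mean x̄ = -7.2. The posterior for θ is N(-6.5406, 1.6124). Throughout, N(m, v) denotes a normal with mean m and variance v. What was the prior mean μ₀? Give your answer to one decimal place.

μ₀ = 5.6

The posterior mean is a precision-weighted average: μ_n = (τ₀μ₀ + τ_data·x̄)/(τ₀+τ_data), with τ₀=1/σ₀² and τ_data=n/σ².
Here τ₀ = 1/31.3 = 0.031949 and τ_data = 4/6.8 = 0.588235, so τ_n = 0.620184.
Rearranging for μ₀: μ₀ = (μ_n·τ_n − τ_data·x̄)/τ₀ = (-6.5406·0.620184 − 0.588235·-7.2) / 0.031949 = 0.178917/0.031949 ≈ 5.6.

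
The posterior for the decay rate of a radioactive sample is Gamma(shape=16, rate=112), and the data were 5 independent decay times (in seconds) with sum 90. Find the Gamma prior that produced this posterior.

Gamma(shape=11, rate=22)

For an exponential likelihood with a Gamma(α, β) prior on the rate, n observations with total T give posterior Gamma(α+n, β+T).
So α = 16 − 5 = 11 and β = 112 − 90 = 22.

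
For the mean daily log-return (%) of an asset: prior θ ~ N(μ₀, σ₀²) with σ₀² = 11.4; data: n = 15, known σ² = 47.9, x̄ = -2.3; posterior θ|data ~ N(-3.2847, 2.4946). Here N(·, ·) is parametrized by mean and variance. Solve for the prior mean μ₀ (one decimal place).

μ₀ = -6.8

With known observation variance, the Normal–Normal posterior has precision τ_n = τ₀ + n/σ² and mean μ_n = (τ₀μ₀ + (n/σ²)x̄)/τ_n.
Here τ₀ = 1/11.4 = 0.087719 and τ_data = 15/47.9 = 0.313152, so τ_n = 0.400871.
Rearranging for μ₀: μ₀ = (μ_n·τ_n − τ_data·x̄)/τ₀ = (-3.2847·0.400871 − 0.313152·-2.3) / 0.087719 = -0.596491/0.087719 ≈ -6.8.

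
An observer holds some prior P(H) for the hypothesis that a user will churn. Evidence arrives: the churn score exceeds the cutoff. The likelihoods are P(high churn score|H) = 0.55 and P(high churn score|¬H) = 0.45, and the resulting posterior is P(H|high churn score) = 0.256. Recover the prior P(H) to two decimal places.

P(H) = 0.22

Bayes' rule in odds form gives O(H|E) = O(H)·[P(E|H)/P(E|¬H)], hence O(H) = O(H|E)/LR.
Posterior odds = 0.256/(1−0.256) = 0.3441. LR = 0.55/0.45 = 1.2222.
Prior odds = 0.3441/1.2222 = 0.2815, so P(H) = 0.2815/(1+0.2815) ≈ 0.22.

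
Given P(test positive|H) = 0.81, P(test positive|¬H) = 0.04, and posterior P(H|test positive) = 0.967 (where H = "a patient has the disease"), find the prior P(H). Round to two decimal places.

Bayes' rule in odds form gives O(H|E) = O(H)·[P(E|H)/P(E|¬H)], hence O(H) = O(H|E)/LR.
Posterior odds = 0.967/(1−0.967) = 29.3030. LR = 0.81/0.04 = 20.2500.
Prior odds = 29.3030/20.2500 = 1.4471, so P(H) = 1.4471/(1+1.4471) ≈ 0.59.

P(H) = 0.59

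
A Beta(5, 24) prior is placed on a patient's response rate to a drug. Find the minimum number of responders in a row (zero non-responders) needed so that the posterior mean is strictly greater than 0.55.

After k responders and 0 non-responders the posterior is Beta(5+k, 24), with mean (5+k)/(5+24+k).
Set (5+k)/(29+k) > 0.55 and solve: k > (0.55·29 − 5)/(1 − 0.55) = 24.333.
The smallest integer exceeding 24.333 is 25, and checking k=25: (30)/(54) = 0.5556 > 0.55.

k = 25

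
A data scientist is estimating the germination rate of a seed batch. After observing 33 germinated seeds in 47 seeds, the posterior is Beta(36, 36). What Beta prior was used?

Beta(3, 22)

Beta is conjugate to the binomial likelihood: posterior = Beta(a+s, b+f).
So a = 36 − 33 = 3 and b = 36 − 14 = 22.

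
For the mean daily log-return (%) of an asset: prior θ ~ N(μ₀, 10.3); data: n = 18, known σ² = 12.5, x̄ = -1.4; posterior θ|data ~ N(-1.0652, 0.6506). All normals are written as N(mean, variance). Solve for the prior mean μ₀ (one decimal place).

μ₀ = 3.9

With known observation variance, the Normal–Normal posterior has precision τ_n = τ₀ + n/σ² and mean μ_n = (τ₀μ₀ + (n/σ²)x̄)/τ_n.
Here τ₀ = 1/10.3 = 0.097087 and τ_data = 18/12.5 = 1.440000, so τ_n = 1.537087.
Rearranging for μ₀: μ₀ = (μ_n·τ_n − τ_data·x̄)/τ₀ = (-1.0652·1.537087 − 1.440000·-1.4) / 0.097087 = 0.378695/0.097087 ≈ 3.9.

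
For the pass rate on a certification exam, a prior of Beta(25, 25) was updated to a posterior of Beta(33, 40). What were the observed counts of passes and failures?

A Beta(α, β) prior with s successes and f failures in binomial data gives a Beta(α+s, β+f) posterior.
Match parameters: s=33−25=8, f=40−25=15.

8 passes and 15 failures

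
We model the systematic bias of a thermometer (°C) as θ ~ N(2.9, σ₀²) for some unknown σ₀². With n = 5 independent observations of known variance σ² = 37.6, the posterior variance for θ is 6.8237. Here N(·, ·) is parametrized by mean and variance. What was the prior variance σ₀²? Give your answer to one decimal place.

σ₀² = 73.7

Posterior precision equals prior precision plus data precision: 1/σ_n² = 1/σ₀² + n/σ².
So 1/σ₀² = 1/6.8237 − 5/37.6 = 0.146548 − 0.132979 = 0.013569.
Hence σ₀² = 1/0.013569 ≈ 73.7.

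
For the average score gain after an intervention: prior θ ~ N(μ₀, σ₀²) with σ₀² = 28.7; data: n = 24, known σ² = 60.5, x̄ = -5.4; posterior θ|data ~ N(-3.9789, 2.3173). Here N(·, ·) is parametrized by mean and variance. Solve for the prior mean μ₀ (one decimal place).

μ₀ = 12.2

With known observation variance, the Normal–Normal posterior has precision τ_n = τ₀ + n/σ² and mean μ_n = (τ₀μ₀ + (n/σ²)x̄)/τ_n.
Here τ₀ = 1/28.7 = 0.034843 and τ_data = 24/60.5 = 0.396694, so τ_n = 0.431537.
Rearranging for μ₀: μ₀ = (μ_n·τ_n − τ_data·x̄)/τ₀ = (-3.9789·0.431537 − 0.396694·-5.4) / 0.034843 = 0.425105/0.034843 ≈ 12.2.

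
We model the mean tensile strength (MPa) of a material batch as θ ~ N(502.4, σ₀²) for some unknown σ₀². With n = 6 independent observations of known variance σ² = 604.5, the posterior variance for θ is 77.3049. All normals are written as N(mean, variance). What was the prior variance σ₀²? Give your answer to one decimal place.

Posterior precision equals prior precision plus data precision: 1/σ_n² = 1/σ₀² + n/σ².
So 1/σ₀² = 1/77.3049 − 6/604.5 = 0.012936 − 0.009926 = 0.003010.
Hence σ₀² = 1/0.003010 ≈ 332.2.

σ₀² = 332.2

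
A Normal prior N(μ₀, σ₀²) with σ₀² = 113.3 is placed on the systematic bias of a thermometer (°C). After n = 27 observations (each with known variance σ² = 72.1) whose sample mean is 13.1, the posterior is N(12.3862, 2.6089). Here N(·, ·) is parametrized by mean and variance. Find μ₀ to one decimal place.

With known observation variance, the Normal–Normal posterior has precision τ_n = τ₀ + n/σ² and mean μ_n = (τ₀μ₀ + (n/σ²)x̄)/τ_n.
Here τ₀ = 1/113.3 = 0.008826 and τ_data = 27/72.1 = 0.374480, so τ_n = 0.383306.
Rearranging for μ₀: μ₀ = (μ_n·τ_n − τ_data·x̄)/τ₀ = (12.3862·0.383306 − 0.374480·13.1) / 0.008826 = -0.157983/0.008826 ≈ -17.9.

μ₀ = -17.9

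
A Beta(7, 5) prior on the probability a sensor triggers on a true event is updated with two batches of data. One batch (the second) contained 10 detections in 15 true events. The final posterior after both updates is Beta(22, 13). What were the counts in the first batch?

Because Beta–binomial updating is additive in the counts, the combined data contributed (α_post−α_prior, β_post−β_prior) successes and failures.
Total across both batches: 22−7=15 detections, 13−5=8 misses.
Subtract the second batch: 15−10=5 detections and 8−5=3 misses.

5 detections and 3 misses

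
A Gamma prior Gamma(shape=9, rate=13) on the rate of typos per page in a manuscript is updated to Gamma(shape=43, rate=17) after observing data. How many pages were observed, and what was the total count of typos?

Gamma–Poisson conjugacy: posterior shape = α + Σxᵢ, posterior rate = β + n.
Matching: Σxᵢ = 43 − 9 = 34 and n = 17 − 13 = 4.

n = 4 pages with total 34 typos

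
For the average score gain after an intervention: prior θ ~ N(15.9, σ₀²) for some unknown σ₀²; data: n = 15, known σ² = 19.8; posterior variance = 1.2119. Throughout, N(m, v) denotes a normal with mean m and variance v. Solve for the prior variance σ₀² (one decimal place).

For the Normal–Normal model with known σ², precisions add: τ_n = τ₀ + n/σ².
So 1/σ₀² = 1/1.2119 − 15/19.8 = 0.825151 − 0.757576 = 0.067575.
Hence σ₀² = 1/0.067575 ≈ 14.8.

σ₀² = 14.8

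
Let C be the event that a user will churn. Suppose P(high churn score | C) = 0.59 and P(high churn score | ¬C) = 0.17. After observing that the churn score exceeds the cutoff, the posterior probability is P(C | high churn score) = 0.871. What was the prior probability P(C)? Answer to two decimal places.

In odds form, posterior odds = prior odds × likelihood ratio, so prior odds = posterior odds ÷ LR.
Posterior odds = 0.871/(1−0.871) = 6.7519. LR = 0.59/0.17 = 3.4706.
Prior odds = 6.7519/3.4706 = 1.9455, so P(C) = 1.9455/(1+1.9455) ≈ 0.66.

P(C) = 0.66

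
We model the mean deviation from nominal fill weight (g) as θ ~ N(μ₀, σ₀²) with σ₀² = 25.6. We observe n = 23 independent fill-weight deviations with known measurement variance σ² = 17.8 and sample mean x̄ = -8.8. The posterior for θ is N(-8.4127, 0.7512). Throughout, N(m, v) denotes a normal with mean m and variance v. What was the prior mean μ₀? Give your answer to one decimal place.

With known observation variance, the Normal–Normal posterior has precision τ_n = τ₀ + n/σ² and mean μ_n = (τ₀μ₀ + (n/σ²)x̄)/τ_n.
Here τ₀ = 1/25.6 = 0.039062 and τ_data = 23/17.8 = 1.292135, so τ_n = 1.331197.
Rearranging for μ₀: μ₀ = (μ_n·τ_n − τ_data·x̄)/τ₀ = (-8.4127·1.331197 − 1.292135·-8.8) / 0.039062 = 0.171827/0.039062 ≈ 4.4.

μ₀ = 4.4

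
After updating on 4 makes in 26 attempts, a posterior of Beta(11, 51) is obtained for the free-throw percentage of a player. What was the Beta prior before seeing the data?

A Beta(a, b) prior with s successes and f failures in binomial data gives a Beta(a+s, b+f) posterior.
So a = 11 − 4 = 7 and b = 51 − 22 = 29.

Beta(7, 29)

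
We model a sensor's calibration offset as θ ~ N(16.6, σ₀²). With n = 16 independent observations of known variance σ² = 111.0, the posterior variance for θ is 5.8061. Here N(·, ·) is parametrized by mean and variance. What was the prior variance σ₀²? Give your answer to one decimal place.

σ₀² = 35.6

Posterior precision equals prior precision plus data precision: 1/σ_n² = 1/σ₀² + n/σ².
So 1/σ₀² = 1/5.8061 − 16/111.0 = 0.172233 − 0.144144 = 0.028089.
Hence σ₀² = 1/0.028089 ≈ 35.6.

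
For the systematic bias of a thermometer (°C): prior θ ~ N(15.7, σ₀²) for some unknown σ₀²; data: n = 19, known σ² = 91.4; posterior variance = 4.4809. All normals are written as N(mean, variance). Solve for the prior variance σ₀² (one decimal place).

Posterior precision equals prior precision plus data precision: 1/σ_n² = 1/σ₀² + n/σ².
So 1/σ₀² = 1/4.4809 − 19/91.4 = 0.223169 − 0.207877 = 0.015292.
Hence σ₀² = 1/0.015292 ≈ 65.4.

σ₀² = 65.4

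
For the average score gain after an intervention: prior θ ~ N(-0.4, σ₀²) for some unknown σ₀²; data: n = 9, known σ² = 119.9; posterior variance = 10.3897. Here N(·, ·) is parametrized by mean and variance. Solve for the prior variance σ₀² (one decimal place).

σ₀² = 47.2

Posterior precision equals prior precision plus data precision: 1/σ_n² = 1/σ₀² + n/σ².
So 1/σ₀² = 1/10.3897 − 9/119.9 = 0.096249 − 0.075063 = 0.021186.
Hence σ₀² = 1/0.021186 ≈ 47.2.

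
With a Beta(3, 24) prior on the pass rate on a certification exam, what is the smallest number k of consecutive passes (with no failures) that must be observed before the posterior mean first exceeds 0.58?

After k passes and 0 failures the posterior is Beta(3+k, 24), with mean (3+k)/(3+24+k).
Set (3+k)/(27+k) > 0.58 and solve: k > (0.58·27 − 3)/(1 − 0.58) = 30.143.
The smallest integer exceeding 30.143 is 31, and checking k=31: (34)/(58) = 0.5862 > 0.58.

k = 31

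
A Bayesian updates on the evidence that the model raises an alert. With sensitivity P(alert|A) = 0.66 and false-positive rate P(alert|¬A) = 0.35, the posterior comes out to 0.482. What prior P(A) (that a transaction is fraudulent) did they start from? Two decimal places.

In odds form, posterior odds = prior odds × likelihood ratio, so prior odds = posterior odds ÷ LR.
Posterior odds = 0.482/(1−0.482) = 0.9305. LR = 0.66/0.35 = 1.8857.
Prior odds = 0.9305/1.8857 = 0.4935, so P(A) = 0.4935/(1+0.4935) ≈ 0.33.

P(A) = 0.33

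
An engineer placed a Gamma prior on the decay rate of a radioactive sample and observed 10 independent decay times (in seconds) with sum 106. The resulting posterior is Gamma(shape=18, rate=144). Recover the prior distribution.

Gamma–exponential conjugacy: posterior shape = α + n, posterior rate = β + Σtᵢ.
So α = 18 − 10 = 8 and β = 144 − 106 = 38.

Gamma(shape=8, rate=38)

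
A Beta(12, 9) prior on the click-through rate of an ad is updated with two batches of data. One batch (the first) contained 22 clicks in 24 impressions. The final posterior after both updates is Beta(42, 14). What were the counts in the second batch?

Sequential conjugate updates are equivalent to a single update on the pooled data, so total successes = posterior α − prior α and total failures = posterior β − prior β.
Total across both batches: 42−12=30 clicks, 14−9=5 non-clicks.
Subtract the first batch: 30−22=8 clicks and 5−2=3 non-clicks.

8 clicks and 3 non-clicks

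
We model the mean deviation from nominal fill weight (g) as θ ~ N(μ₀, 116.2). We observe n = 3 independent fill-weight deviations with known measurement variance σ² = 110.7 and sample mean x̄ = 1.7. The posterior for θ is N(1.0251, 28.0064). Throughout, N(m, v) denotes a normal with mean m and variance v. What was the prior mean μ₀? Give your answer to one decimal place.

μ₀ = -1.1

The posterior mean is a precision-weighted average: μ_n = (τ₀μ₀ + τ_data·x̄)/(τ₀+τ_data), with τ₀=1/σ₀² and τ_data=n/σ².
Here τ₀ = 1/116.2 = 0.008606 and τ_data = 3/110.7 = 0.027100, so τ_n = 0.035706.
Rearranging for μ₀: μ₀ = (μ_n·τ_n − τ_data·x̄)/τ₀ = (1.0251·0.035706 − 0.027100·1.7) / 0.008606 = -0.009468/0.008606 ≈ -1.1.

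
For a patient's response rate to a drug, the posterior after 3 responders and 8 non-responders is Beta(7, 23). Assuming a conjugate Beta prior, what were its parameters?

Beta is conjugate to the binomial likelihood: posterior = Beta(α+s, β+f).
Subtract the data counts: 7−3=4, 23−8=15.

Beta(4, 15)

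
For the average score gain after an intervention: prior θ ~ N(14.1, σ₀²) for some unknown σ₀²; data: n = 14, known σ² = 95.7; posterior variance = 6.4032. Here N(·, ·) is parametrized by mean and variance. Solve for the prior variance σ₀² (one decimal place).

σ₀² = 101.2

Posterior precision equals prior precision plus data precision: 1/σ_n² = 1/σ₀² + n/σ².
So 1/σ₀² = 1/6.4032 − 14/95.7 = 0.156172 − 0.146290 = 0.009882.
Hence σ₀² = 1/0.009882 ≈ 101.2.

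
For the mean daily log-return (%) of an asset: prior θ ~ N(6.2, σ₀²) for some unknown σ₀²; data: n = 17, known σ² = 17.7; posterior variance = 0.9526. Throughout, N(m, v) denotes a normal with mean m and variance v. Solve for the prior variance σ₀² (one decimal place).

Posterior precision equals prior precision plus data precision: 1/σ_n² = 1/σ₀² + n/σ².
So 1/σ₀² = 1/0.9526 − 17/17.7 = 1.049759 − 0.960452 = 0.089307.
Hence σ₀² = 1/0.089307 ≈ 11.2.

σ₀² = 11.2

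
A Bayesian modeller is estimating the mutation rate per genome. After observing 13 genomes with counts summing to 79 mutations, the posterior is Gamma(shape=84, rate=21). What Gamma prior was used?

A Gamma(α, β) prior (rate parametrization) on a Poisson rate with n observations summing to S gives posterior Gamma(α+S, β+n).
So α = 84 − 79 = 5 and β = 21 − 13 = 8.

Gamma(shape=5, rate=8)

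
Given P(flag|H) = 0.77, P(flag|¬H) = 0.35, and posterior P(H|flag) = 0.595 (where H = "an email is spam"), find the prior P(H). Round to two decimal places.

P(H) = 0.40

In odds form, posterior odds = prior odds × likelihood ratio, so prior odds = posterior odds ÷ LR.
Posterior odds = 0.595/(1−0.595) = 1.4691. LR = 0.77/0.35 = 2.2000.
Prior odds = 1.4691/2.2000 = 0.6678, so P(H) = 0.6678/(1+0.6678) ≈ 0.40.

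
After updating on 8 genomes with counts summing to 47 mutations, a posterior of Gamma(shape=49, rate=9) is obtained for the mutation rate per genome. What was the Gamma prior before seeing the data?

Gamma(shape=2, rate=1)

A Gamma(α, β) prior (rate parametrization) on a Poisson rate with n observations summing to S gives posterior Gamma(α+S, β+n).
So α = 49 − 47 = 2 and β = 9 − 8 = 1.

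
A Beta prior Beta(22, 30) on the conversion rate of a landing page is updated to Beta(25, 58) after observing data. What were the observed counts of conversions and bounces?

3 conversions and 28 bounces

Under Beta–binomial conjugacy the posterior parameters are (α+s, β+f).
So s = 25 − 22 = 3 and f = 58 − 30 = 28.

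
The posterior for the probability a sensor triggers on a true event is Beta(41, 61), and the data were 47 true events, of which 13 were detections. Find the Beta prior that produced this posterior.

Beta(28, 27)

A Beta(a, b) prior with s successes and f failures in binomial data gives a Beta(a+s, b+f) posterior.
Subtract the data counts: 41−13=28, 61−34=27.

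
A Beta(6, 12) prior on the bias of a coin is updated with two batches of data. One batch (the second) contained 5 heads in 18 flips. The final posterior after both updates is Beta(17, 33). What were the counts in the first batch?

6 heads and 8 tails

Because Beta–binomial updating is additive in the counts, the combined data contributed (α_post−α_prior, β_post−β_prior) successes and failures.
Total across both batches: 17−6=11 heads, 33−12=21 tails.
Subtract the second batch: 11−5=6 heads and 21−13=8 tails.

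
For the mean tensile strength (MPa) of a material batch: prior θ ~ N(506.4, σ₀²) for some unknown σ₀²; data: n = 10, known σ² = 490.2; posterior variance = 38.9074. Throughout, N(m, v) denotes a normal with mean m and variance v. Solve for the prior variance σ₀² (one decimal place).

σ₀² = 188.6

Posterior precision equals prior precision plus data precision: 1/σ_n² = 1/σ₀² + n/σ².
So 1/σ₀² = 1/38.9074 − 10/490.2 = 0.025702 − 0.020400 = 0.005302.
Hence σ₀² = 1/0.005302 ≈ 188.6.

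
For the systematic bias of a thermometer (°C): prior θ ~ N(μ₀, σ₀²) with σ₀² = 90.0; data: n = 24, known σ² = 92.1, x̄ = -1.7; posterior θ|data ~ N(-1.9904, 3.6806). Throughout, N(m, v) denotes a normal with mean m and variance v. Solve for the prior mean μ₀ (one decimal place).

With known observation variance, the Normal–Normal posterior has precision τ_n = τ₀ + n/σ² and mean μ_n = (τ₀μ₀ + (n/σ²)x̄)/τ_n.
Here τ₀ = 1/90.0 = 0.011111 and τ_data = 24/92.1 = 0.260586, so τ_n = 0.271697.
Rearranging for μ₀: μ₀ = (μ_n·τ_n − τ_data·x̄)/τ₀ = (-1.9904·0.271697 − 0.260586·-1.7) / 0.011111 = -0.097790/0.011111 ≈ -8.8.

μ₀ = -8.8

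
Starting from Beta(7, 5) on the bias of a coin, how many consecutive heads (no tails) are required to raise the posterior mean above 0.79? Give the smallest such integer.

k = 12

After k heads and 0 tails the posterior is Beta(7+k, 5), with mean (7+k)/(7+5+k).
Set (7+k)/(12+k) > 0.79 and solve: k > (0.79·12 − 7)/(1 − 0.79) = 11.810.
The smallest integer exceeding 11.810 is 12.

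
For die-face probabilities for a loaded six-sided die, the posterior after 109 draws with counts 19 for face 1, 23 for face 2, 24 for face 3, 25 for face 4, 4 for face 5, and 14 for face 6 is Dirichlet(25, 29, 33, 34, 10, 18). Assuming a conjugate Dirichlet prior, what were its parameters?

Dirichlet(6, 6, 9, 9, 6, 4)

For a Dirichlet(α) prior with multinomial counts c, the posterior is Dirichlet(α + c) componentwise.
Subtract each count from the matching posterior parameter: 25−19=6, 29−23=6, 33−24=9, 34−25=9, 10−4=6, 18−14=4.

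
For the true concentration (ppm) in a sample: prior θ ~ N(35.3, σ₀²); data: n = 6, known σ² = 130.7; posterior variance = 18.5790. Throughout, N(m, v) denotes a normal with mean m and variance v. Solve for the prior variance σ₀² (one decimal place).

σ₀² = 126.3

Posterior precision equals prior precision plus data precision: 1/σ_n² = 1/σ₀² + n/σ².
So 1/σ₀² = 1/18.5790 − 6/130.7 = 0.053824 − 0.045907 = 0.007917.
Hence σ₀² = 1/0.007917 ≈ 126.3.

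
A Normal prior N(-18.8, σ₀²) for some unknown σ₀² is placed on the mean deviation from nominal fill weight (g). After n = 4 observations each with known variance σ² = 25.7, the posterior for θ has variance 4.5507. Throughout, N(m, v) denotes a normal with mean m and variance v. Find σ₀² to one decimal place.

σ₀² = 15.6

Posterior precision equals prior precision plus data precision: 1/σ_n² = 1/σ₀² + n/σ².
So 1/σ₀² = 1/4.5507 − 4/25.7 = 0.219746 − 0.155642 = 0.064104.
Hence σ₀² = 1/0.064104 ≈ 15.6.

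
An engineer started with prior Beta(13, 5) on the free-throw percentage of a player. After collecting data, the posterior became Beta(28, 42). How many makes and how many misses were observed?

15 makes and 37 misses

Under Beta–binomial conjugacy the posterior parameters are (a+s, b+f).
So s = 28 − 13 = 15 and f = 42 − 5 = 37.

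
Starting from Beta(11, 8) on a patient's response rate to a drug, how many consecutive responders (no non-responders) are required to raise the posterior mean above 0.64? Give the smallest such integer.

After k responders and 0 non-responders the posterior is Beta(11+k, 8), with mean (11+k)/(11+8+k).
Set (11+k)/(19+k) > 0.64 and solve: k > (0.64·19 − 11)/(1 − 0.64) = 3.222.
The smallest integer exceeding 3.222 is 4.

k = 4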